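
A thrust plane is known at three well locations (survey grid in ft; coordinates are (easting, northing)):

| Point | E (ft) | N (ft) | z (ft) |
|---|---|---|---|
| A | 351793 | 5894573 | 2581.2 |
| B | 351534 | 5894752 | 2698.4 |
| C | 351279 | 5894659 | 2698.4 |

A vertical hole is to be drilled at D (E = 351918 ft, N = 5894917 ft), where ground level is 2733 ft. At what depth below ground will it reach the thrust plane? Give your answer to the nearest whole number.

24 ft

Two edge vectors: A→B = (-259, 179, 117.2), A→C = (-514, 86, 117.2).
Normal n = (A→B) × (A→C) = (10899.6, -29886, 69732).
So ∂z/∂E = −n_x/n_z = −0.15630700 and ∂z/∂N = −n_y/n_z = 0.42858372.
Intercept c from A: 2581.2 + 54987.71 − 2526318.03 = −2468749.12.
At (351918, 5894917): z_contact = −55007.2 + 2526465.5 − 2468749.12 = 2709.1 ft.
Depth below ground = 2733 − 2709.1 = 24 ft.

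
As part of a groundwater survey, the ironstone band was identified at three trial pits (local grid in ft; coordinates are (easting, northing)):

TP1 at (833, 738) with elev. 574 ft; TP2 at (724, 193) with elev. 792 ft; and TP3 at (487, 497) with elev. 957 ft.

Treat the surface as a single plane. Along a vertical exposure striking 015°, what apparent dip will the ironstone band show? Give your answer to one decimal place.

24.2°

Let the plane be z = a·E + b·N + c.
TP2−TP1: −109a − 545b = 218;  TP3−TP1: −346a − 241b = 383.
Solving gives a = −0.96239, b = −0.20752.
Unit vector along 015° is (sin 15°, cos 15°) = (0.2588, 0.9659).
Slope in that direction = a·(0.2588) + b·(0.9659) = −0.44954.
Apparent dip = arctan|0.44954| = 24.2° (true dip is 44.6°, so apparent ≤ true as expected).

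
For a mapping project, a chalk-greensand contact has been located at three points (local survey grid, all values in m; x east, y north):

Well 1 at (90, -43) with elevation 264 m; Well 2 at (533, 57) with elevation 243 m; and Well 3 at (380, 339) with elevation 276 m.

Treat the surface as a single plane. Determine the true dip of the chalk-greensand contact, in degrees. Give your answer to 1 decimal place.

Let the plane be z = a·x + b·y + c.
Well 2−Well 1: 443a + 100b = −21;  Well 3−Well 1: 290a + 382b = 12.
Solving gives a = −0.06577, b = 0.08134.
Gradient magnitude |∇z| = √(a² + b²) = √(0.00433 + 0.00662) = 0.10460.
True dip = arctan(0.10460) = 6.0°, dipping toward SE (azimuth ≈ 141°).

6.0°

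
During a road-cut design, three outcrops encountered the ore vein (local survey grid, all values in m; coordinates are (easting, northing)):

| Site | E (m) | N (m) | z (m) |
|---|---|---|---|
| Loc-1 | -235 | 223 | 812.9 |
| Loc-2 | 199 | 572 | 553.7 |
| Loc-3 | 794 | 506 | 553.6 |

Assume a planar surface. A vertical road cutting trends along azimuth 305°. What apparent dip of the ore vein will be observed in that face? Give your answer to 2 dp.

17.48°

Let the plane be z = a·E + b·N + c.
Loc-2−Loc-1: 434a + 349b = −259.2;  Loc-3−Loc-1: 1029a + 283b = −259.3.
Solving gives a = −0.07254, b = −0.65248.
Unit vector along 305° is (sin 305°, cos 305°) = (-0.8192, 0.5736).
Slope in that direction = a·(-0.8192) + b·(0.5736) = −0.31482.
Apparent dip = arctan|0.31482| = 17.48° (true dip is 33.3°, so apparent ≤ true as expected).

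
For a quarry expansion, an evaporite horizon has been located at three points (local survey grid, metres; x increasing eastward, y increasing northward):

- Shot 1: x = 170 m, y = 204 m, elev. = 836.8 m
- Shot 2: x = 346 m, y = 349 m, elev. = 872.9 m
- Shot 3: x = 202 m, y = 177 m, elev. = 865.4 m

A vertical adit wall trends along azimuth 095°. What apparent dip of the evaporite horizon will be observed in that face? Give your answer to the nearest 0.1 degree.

30.1°

Two edge vectors: Shot 1→Shot 2 = (176, 145, 36.1), Shot 1→Shot 3 = (32, -27, 28.6).
Normal n = (Shot 1→Shot 2) × (Shot 1→Shot 3) = (5121.7, -3878.4, -9392).
So ∂z/∂x = −n_x/n_z = 0.54533 and ∂z/∂y = −n_y/n_z = −0.41295.
Unit vector along 095° is (sin 95°, cos 95°) = (0.9962, -0.0872).
Slope in that direction = a·(0.9962) + b·(-0.0872) = 0.57924.
Apparent dip = arctan|0.57924| = 30.1° (true dip is 34.4°, so apparent ≤ true as expected).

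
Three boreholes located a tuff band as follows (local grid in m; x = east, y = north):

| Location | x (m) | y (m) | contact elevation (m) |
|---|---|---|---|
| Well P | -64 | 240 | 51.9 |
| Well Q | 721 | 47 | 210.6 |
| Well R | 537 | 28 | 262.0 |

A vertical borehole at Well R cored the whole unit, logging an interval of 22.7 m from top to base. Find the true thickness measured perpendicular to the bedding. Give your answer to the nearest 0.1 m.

13.3 m

Two edge vectors: Well P→Well Q = (785, -193, 158.7), Well P→Well R = (601, -212, 210.1).
Normal n = (Well P→Well Q) × (Well P→Well R) = (-6904.9, -69549.8, -50427).
So ∂z/∂x = −n_x/n_z = −0.13693 and ∂z/∂y = −n_y/n_z = −1.37922.
|∇z| = √(a²+b²) = 1.38600, so dip δ = arctan(1.38600) = 54.19°.
True thickness = vertical thickness × cos δ = 22.7 × cos 54.19° = 13.3 m.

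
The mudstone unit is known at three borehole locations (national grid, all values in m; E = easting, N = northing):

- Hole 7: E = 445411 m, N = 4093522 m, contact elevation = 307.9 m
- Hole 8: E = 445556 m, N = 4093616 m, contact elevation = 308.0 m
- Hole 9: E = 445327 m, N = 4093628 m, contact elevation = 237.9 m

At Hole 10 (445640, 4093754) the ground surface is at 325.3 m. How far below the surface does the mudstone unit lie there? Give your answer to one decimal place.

53.7 m

Let the plane be z = a·E + b·N + c.
Hole 8−Hole 7: 145a + 94b = 0.1;  Hole 9−Hole 7: −84a + 106b = −70.
Solving gives a = 0.283271727, b = −0.435897877.
Then c = 307.9 − a·445411 − b·4093522 = 1658493.10.
At (445640, 4093754): z_contact = 126237.21 − 1784458.68 + 1658493.10 = 271.64 m.
Depth below ground = 325.3 − 271.64 = 53.7 m.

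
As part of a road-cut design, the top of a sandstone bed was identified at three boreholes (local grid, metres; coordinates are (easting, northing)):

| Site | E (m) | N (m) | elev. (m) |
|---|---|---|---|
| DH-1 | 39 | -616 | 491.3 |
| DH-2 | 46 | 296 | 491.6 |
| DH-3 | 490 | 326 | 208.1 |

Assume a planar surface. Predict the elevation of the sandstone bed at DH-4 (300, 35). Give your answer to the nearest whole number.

Two edge vectors: DH-1→DH-2 = (7, 912, 0.3), DH-1→DH-3 = (451, 942, -283.2).
Normal n = (DH-1→DH-2) × (DH-1→DH-3) = (-258561, 2117.7, -404718).
So ∂z/∂E = −n_x/n_z = −0.63887 and ∂z/∂N = −n_y/n_z = 0.00523.
Intercept c from DH-1: 491.3 + 24.92 + 3.22 = 519.44.
At (300, 35): z = −191.7 + 0.2 + 519.44 = 328.0 m.

328 m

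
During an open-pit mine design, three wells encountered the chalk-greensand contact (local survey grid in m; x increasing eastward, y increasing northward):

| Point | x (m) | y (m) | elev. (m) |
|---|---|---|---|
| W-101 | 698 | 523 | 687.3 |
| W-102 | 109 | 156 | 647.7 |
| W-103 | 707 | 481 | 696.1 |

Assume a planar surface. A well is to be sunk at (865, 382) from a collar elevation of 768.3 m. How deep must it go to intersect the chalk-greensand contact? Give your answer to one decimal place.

27.6 m

Two edge vectors: W-101→W-102 = (-589, -367, -39.6), W-101→W-103 = (9, -42, 8.8).
Normal n = (W-101→W-102) × (W-101→W-103) = (-4892.8, 4826.8, 28041).
So ∂z/∂x = −n_x/n_z = 0.17449 and ∂z/∂y = −n_y/n_z = −0.17213.
Intercept c from W-101: 687.3 − 121.79 + 90.03 = 655.53.
At (865, 382): z_contact = 150.93 − 65.76 + 655.53 = 740.71 m.
Depth below ground = 768.3 − 740.71 = 27.6 m.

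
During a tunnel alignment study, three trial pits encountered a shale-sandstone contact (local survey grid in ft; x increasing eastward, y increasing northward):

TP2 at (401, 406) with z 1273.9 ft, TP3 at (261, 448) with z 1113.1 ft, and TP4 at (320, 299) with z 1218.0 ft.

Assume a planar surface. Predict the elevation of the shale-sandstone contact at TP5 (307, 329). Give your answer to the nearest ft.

Two edge vectors: TP2→TP3 = (-140, 42, -160.8), TP2→TP4 = (-81, -107, -55.9).
Normal n = (TP2→TP3) × (TP2→TP4) = (-19553.4, 5198.8, 18382).
So ∂z/∂x = −n_x/n_z = 1.06373 and ∂z/∂y = −n_y/n_z = −0.28282.
Intercept c from TP2: 1273.9 − 426.55 + 114.82 = 962.17.
At (307, 329): z = 326.6 − 93.0 + 962.17 = 1195.7 ft.

1196 ft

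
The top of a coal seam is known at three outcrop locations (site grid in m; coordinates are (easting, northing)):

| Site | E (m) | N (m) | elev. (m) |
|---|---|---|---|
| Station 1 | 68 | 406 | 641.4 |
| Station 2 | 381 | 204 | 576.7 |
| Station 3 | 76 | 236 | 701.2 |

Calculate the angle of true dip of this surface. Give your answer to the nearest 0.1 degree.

Two edge vectors: Station 1→Station 2 = (313, -202, -64.7), Station 1→Station 3 = (8, -170, 59.8).
Normal n = (Station 1→Station 2) × (Station 1→Station 3) = (-23078.6, -19235, -51594).
So ∂z/∂E = −n_x/n_z = −0.44731 and ∂z/∂N = −n_y/n_z = −0.37281.
Gradient magnitude |∇z| = √(a² + b²) = √(0.20009 + 0.13899) = 0.58230.
True dip = arctan(0.58230) = 30.2°, dipping toward NE (azimuth ≈ 050°).

30.2°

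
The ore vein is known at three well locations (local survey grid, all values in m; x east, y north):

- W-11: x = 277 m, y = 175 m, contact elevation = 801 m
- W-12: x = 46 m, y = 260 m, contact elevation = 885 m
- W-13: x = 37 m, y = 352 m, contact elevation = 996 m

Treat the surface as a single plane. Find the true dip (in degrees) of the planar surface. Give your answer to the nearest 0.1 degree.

50.6°

Two edge vectors: W-11→W-12 = (-231, 85, 84), W-11→W-13 = (-240, 177, 195).
Normal n = (W-11→W-12) × (W-11→W-13) = (1707, 24885, -20487).
So ∂z/∂x = −n_x/n_z = 0.08332 and ∂z/∂y = −n_y/n_z = 1.21467.
Gradient magnitude |∇z| = √(a² + b²) = √(0.00694 + 1.47543) = 1.21753.
True dip = arctan(1.21753) = 50.6°, dipping toward S (azimuth ≈ 184°).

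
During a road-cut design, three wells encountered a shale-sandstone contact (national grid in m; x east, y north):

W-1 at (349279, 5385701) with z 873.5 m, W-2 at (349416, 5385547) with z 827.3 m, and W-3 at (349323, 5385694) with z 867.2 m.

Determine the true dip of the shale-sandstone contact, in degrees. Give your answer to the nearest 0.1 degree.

12.9°

Two edge vectors: W-1→W-2 = (137, -154, -46.2), W-1→W-3 = (44, -7, -6.3).
Normal n = (W-1→W-2) × (W-1→W-3) = (646.8, -1169.7, 5817).
So ∂z/∂x = −n_x/n_z = −0.11119 and ∂z/∂y = −n_y/n_z = 0.20108.
Gradient magnitude |∇z| = √(a² + b²) = √(0.01236 + 0.04043) = 0.22978.
True dip = arctan(0.22978) = 12.9°, dipping toward SSE (azimuth ≈ 151°).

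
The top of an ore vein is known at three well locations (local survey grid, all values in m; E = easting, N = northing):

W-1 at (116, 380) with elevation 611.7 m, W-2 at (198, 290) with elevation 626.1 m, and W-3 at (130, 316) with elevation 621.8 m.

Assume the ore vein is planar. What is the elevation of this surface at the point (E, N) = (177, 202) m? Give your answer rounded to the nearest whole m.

640 m

Let the plane be z = a·E + b·N + c.
W-2−W-1: 82a − 90b = 14.4;  W-3−W-1: 14a − 64b = 10.1.
Solving gives a = 0.00316, b = −0.15712.
Then c = 611.7 − a·116 − b·380 = 671.04.
At (177, 202): z = 0.6 − 31.7 + 671.04 = 639.9 m.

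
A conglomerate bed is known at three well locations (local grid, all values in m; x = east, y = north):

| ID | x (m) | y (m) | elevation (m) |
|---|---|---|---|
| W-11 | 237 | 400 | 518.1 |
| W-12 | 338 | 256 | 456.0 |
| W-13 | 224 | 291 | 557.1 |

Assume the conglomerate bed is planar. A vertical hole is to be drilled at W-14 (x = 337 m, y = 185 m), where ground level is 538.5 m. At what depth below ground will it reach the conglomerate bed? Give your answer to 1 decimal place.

64.3 m

Let the plane be z = a·x + b·y + c.
W-12−W-11: 101a − 144b = −62.1;  W-13−W-11: −13a − 109b = 39.
Solving gives a = −0.96149, b = −0.24313.
Then c = 518.1 − a·237 − b·400 = 843.22.
At (337, 185): z_contact = −324.02 − 44.98 + 843.22 = 474.22 m.
Depth below ground = 538.5 − 474.22 = 64.3 m.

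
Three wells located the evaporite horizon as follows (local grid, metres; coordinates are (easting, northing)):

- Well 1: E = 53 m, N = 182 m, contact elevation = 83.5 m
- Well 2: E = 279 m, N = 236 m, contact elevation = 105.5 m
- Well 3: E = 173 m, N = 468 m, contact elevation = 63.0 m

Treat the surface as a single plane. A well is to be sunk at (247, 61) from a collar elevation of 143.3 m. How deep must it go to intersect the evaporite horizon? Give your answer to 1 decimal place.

Let the plane be z = a·E + b·N + c.
Well 2−Well 1: 226a + 54b = 22;  Well 3−Well 1: 120a + 286b = −20.5.
Solving gives a = 0.12723, b = −0.12506.
Then c = 83.5 − a·53 − b·182 = 99.52.
At (247, 61): z_contact = 31.43 − 7.63 + 99.52 = 123.31 m.
Depth below ground = 143.3 − 123.31 = 20.0 m.

20.0 m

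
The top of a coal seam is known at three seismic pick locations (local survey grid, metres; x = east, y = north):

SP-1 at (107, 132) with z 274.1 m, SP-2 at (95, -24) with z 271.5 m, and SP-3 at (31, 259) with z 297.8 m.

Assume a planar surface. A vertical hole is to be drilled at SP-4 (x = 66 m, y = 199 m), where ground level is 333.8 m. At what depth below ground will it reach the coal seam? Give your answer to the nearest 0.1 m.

47.0 m

Let the plane be z = a·x + b·y + c.
SP-2−SP-1: −12a − 156b = −2.6;  SP-3−SP-1: −76a + 127b = 23.7.
Solving gives a = −0.25164, b = 0.03602.
Then c = 274.1 − a·107 − b·132 = 296.27.
At (66, 199): z_contact = −16.61 + 7.17 + 296.27 = 286.83 m.
Depth below ground = 333.8 − 286.83 = 47.0 m.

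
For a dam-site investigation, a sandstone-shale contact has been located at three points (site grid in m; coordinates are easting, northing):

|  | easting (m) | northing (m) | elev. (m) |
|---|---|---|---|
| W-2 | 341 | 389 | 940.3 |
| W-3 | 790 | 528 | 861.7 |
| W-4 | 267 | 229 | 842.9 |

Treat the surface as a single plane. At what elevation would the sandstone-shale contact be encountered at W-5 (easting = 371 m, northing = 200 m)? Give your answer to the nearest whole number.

Let the plane be z = a·easting + b·northing + c.
W-3−W-2: 449a + 139b = −78.6;  W-4−W-2: −74a − 160b = −97.4.
Solving gives a = −0.42426, b = 0.80497.
Then c = 940.3 − a·341 − b·389 = 771.84.
At (371, 200): z = −157.4 + 161.0 + 771.84 = 775.4 m.

775 m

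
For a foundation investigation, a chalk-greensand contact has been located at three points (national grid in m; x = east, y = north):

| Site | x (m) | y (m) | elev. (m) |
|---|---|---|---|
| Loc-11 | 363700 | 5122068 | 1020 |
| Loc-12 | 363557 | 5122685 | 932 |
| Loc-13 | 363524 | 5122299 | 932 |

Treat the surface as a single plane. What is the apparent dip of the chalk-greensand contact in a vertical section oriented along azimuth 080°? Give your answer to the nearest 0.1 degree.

23.6°

Let the plane be z = a·x + b·y + c.
Loc-12−Loc-11: −143a + 617b = −88;  Loc-13−Loc-11: −176a + 231b = −88.
Solving gives a = 0.44956, b = −0.03843.
Unit vector along 080° is (sin 80°, cos 80°) = (0.9848, 0.1736).
Slope in that direction = a·(0.9848) + b·(0.1736) = 0.43605.
Apparent dip = arctan|0.43605| = 23.6° (true dip is 24.3°, so apparent ≤ true as expected).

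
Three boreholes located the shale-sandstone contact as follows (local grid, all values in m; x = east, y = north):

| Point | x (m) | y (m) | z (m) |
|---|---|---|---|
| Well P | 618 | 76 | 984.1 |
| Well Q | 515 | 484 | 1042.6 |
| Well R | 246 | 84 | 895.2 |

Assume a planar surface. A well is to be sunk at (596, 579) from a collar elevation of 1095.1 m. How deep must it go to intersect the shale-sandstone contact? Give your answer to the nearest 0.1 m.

Let the plane be z = a·x + b·y + c.
Well Q−Well P: −103a + 408b = 58.5;  Well R−Well P: −372a + 8b = −88.9.
Solving gives a = 0.24338, b = 0.20482.
Then c = 984.1 − a·618 − b·76 = 818.12.
At (596, 579): z_contact = 145.06 + 118.59 + 818.12 = 1081.77 m.
Depth below ground = 1095.1 − 1081.77 = 13.3 m.

13.3 m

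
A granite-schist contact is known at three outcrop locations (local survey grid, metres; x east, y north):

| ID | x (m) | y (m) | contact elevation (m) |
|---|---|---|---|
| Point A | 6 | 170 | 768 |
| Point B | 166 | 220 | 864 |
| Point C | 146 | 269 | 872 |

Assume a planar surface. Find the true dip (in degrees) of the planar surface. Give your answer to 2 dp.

Let the plane be z = a·x + b·y + c.
Point B−Point A: 160a + 50b = 96;  Point C−Point A: 140a + 99b = 104.
Solving gives a = 0.48688, b = 0.36199.
Gradient magnitude |∇z| = √(a² + b²) = √(0.23705 + 0.13104) = 0.60670.
True dip = arctan(0.60670) = 31.25°, dipping toward SW (azimuth ≈ 233°).

31.25°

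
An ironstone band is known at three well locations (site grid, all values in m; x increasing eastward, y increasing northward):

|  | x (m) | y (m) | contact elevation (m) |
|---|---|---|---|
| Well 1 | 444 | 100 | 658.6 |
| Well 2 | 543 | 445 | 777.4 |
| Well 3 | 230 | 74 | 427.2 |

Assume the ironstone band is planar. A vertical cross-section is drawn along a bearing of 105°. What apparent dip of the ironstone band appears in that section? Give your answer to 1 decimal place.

Let the plane be z = a·x + b·y + c.
Well 2−Well 1: 99a + 345b = 118.8;  Well 3−Well 1: −214a − 26b = −231.4.
Solving gives a = 1.07702, b = 0.03529.
Unit vector along 105° is (sin 105°, cos 105°) = (0.9659, -0.2588).
Slope in that direction = a·(0.9659) + b·(-0.2588) = 1.03119.
Apparent dip = arctan|1.03119| = 45.9° (true dip is 47.1°, so apparent ≤ true as expected).

45.9°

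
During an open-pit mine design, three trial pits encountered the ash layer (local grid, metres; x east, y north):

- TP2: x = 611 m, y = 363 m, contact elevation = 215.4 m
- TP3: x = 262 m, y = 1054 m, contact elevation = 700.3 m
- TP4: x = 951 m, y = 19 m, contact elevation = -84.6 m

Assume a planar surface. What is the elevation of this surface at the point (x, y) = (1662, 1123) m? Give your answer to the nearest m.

243 m

Two edge vectors: TP2→TP3 = (-349, 691, 484.9), TP2→TP4 = (340, -344, -300).
Normal n = (TP2→TP3) × (TP2→TP4) = (-40494.4, 60166, -114884).
So ∂z/∂x = −n_x/n_z = −0.35248 and ∂z/∂y = −n_y/n_z = 0.52371.
Intercept c from TP2: 215.4 + 215.37 − 190.11 = 240.66.
At (1662, 1123): z = −585.8 + 588.1 + 240.66 = 243.0 m.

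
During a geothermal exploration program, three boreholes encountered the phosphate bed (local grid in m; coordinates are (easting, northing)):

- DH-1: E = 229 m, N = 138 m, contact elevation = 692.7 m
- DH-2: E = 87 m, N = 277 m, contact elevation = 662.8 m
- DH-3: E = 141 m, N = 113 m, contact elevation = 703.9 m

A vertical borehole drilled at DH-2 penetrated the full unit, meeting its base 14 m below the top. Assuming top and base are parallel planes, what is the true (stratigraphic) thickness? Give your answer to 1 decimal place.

13.5 m

Two edge vectors: DH-1→DH-2 = (-142, 139, -29.9), DH-1→DH-3 = (-88, -25, 11.2).
Normal n = (DH-1→DH-2) × (DH-1→DH-3) = (809.3, 4221.6, 15782).
So ∂z/∂E = −n_x/n_z = −0.05128 and ∂z/∂N = −n_y/n_z = −0.26749.
|∇z| = √(a²+b²) = 0.27237, so dip δ = arctan(0.27237) = 15.24°.
True thickness = vertical thickness × cos δ = 14 × cos 15.24° = 13.5 m.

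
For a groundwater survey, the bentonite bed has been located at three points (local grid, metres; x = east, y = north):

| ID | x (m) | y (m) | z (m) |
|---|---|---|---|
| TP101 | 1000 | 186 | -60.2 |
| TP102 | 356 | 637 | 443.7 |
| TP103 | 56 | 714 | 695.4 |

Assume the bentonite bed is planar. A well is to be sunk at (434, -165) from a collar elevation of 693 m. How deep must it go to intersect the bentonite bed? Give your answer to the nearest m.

215 m

Two edge vectors: TP101→TP102 = (-644, 451, 503.9), TP101→TP103 = (-944, 528, 755.6).
Normal n = (TP101→TP102) × (TP101→TP103) = (74716.4, 10924.8, 85712).
So ∂z/∂x = −n_x/n_z = −0.87171 and ∂z/∂y = −n_y/n_z = −0.12746.
Intercept c from TP101: -60.2 + 871.71 + 23.71 = 835.22.
At (434, -165): z_contact = −378.3 + 21.0 + 835.22 = 477.9 m.
Depth below ground = 693 − 477.9 = 215 m.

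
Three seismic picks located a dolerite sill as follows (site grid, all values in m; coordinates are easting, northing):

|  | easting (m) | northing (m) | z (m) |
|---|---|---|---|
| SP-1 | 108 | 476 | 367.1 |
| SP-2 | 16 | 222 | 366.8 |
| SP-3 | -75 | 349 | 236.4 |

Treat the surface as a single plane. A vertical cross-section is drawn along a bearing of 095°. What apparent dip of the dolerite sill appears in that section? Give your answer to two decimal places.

Two edge vectors: SP-1→SP-2 = (-92, -254, -0.3), SP-1→SP-3 = (-183, -127, -130.7).
Normal n = (SP-1→SP-2) × (SP-1→SP-3) = (33159.7, -11969.5, -34798).
So ∂z/∂easting = −n_x/n_z = 0.95292 and ∂z/∂northing = −n_y/n_z = −0.34397.
Unit vector along 095° is (sin 95°, cos 95°) = (0.9962, -0.0872).
Slope in that direction = a·(0.9962) + b·(-0.0872) = 0.97927.
Apparent dip = arctan|0.97927| = 44.40° (true dip is 45.4°, so apparent ≤ true as expected).

44.40°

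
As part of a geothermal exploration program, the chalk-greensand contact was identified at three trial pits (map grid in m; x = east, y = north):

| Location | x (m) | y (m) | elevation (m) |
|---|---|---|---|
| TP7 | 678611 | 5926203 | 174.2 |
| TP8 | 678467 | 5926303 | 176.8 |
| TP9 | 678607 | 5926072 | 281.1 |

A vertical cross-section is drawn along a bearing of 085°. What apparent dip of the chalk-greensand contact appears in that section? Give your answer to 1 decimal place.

32.6°

Two edge vectors: TP7→TP8 = (-144, 100, 2.6), TP7→TP9 = (-4, -131, 106.9).
Normal n = (TP7→TP8) × (TP7→TP9) = (11030.6, 15383.2, 19264).
So ∂z/∂x = −n_x/n_z = −0.57260 and ∂z/∂y = −n_y/n_z = −0.79855.
Unit vector along 085° is (sin 85°, cos 85°) = (0.9962, 0.0872).
Slope in that direction = a·(0.9962) + b·(0.0872) = −0.64002.
Apparent dip = arctan|0.64002| = 32.6° (true dip is 44.5°, so apparent ≤ true as expected).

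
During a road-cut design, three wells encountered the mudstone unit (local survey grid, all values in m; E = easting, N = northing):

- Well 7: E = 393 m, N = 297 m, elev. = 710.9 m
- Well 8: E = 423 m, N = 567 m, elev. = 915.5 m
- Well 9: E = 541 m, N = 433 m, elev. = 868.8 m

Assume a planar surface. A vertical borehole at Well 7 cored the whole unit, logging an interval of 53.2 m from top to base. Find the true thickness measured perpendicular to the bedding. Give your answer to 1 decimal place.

41.1 m

Let the plane be z = a·E + b·N + c.
Well 8−Well 7: 30a + 270b = 204.6;  Well 9−Well 7: 148a + 136b = 157.9.
Solving gives a = 0.41269, b = 0.71192.
|∇z| = √(a²+b²) = 0.82289, so dip δ = arctan(0.82289) = 39.45°.
True thickness = vertical thickness × cos δ = 53.2 × cos 39.45° = 41.1 m.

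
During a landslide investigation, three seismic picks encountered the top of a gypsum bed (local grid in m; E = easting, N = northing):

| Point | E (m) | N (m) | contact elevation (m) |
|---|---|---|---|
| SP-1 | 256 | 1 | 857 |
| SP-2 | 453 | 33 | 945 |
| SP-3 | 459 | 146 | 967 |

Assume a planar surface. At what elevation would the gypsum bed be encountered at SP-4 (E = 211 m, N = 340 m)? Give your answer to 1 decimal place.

Two edge vectors: SP-1→SP-2 = (197, 32, 88), SP-1→SP-3 = (203, 145, 110).
Normal n = (SP-1→SP-2) × (SP-1→SP-3) = (-9240, -3806, 22069).
So ∂z/∂E = −n_x/n_z = 0.41869 and ∂z/∂N = −n_y/n_z = 0.17246.
Intercept c from SP-1: 857 − 107.18 − 0.17 = 749.64.
At (211, 340): z = 88.3 + 58.6 + 749.64 = 896.6 m.

896.6 m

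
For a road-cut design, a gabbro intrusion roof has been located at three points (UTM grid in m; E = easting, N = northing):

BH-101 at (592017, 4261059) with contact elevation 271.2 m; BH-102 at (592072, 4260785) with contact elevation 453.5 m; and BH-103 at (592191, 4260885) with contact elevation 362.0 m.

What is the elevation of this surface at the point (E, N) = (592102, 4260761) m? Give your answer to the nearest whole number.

Two edge vectors: BH-101→BH-102 = (55, -274, 182.3), BH-101→BH-103 = (174, -174, 90.8).
Normal n = (BH-101→BH-102) × (BH-101→BH-103) = (6841, 26726.2, 38106).
So ∂z/∂E = −n_x/n_z = −0.17952553 and ∂z/∂N = −n_y/n_z = −0.70136461.
Intercept c from BH-101: 271.2 + 106282.17 + 2988556.00 = 3095109.37.
At (592102, 4260761): z = −106297.4 − 2988347.0 + 3095109.37 = 464.9 m.

465 m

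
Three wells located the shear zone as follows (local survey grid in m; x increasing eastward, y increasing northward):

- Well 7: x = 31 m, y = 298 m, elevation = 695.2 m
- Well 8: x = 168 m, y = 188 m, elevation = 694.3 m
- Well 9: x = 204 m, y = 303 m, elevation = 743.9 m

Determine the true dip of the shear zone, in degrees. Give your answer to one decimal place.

23.8°

Let the plane be z = a·x + b·y + c.
Well 8−Well 7: 137a − 110b = −0.9;  Well 9−Well 7: 173a + 5b = 48.7.
Solving gives a = 0.27149, b = 0.34631.
Gradient magnitude |∇z| = √(a² + b²) = √(0.07371 + 0.11993) = 0.44005.
True dip = arctan(0.44005) = 23.8°, dipping toward SW (azimuth ≈ 218°).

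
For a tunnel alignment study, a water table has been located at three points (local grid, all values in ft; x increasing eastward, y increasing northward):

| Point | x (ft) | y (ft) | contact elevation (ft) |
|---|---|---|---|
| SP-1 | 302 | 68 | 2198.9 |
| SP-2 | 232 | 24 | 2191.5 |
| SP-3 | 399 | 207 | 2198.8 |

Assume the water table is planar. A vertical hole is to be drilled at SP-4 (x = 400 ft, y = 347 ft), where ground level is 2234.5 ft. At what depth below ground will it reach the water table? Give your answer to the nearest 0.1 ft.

Let the plane be z = a·x + b·y + c.
SP-2−SP-1: −70a − 44b = −7.4;  SP-3−SP-1: 97a + 139b = −0.1.
Solving gives a = 0.18912, b = −0.13270.
Then c = 2198.9 − a·302 − b·68 = 2150.81.
At (400, 347): z_contact = 75.65 − 46.05 + 2150.81 = 2180.41 ft.
Depth below ground = 2234.5 − 2180.41 = 54.1 ft.

54.1 ft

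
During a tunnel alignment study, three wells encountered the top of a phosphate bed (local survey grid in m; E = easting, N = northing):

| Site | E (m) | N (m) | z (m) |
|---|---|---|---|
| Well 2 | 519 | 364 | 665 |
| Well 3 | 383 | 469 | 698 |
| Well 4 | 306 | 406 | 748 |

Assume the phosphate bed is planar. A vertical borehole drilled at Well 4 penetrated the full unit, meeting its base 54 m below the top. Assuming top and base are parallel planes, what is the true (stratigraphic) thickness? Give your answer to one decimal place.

48.1 m

Let the plane be z = a·E + b·N + c.
Well 3−Well 2: −136a + 105b = 33;  Well 4−Well 2: −213a + 42b = 83.
Solving gives a = −0.44010, b = −0.25575.
|∇z| = √(a²+b²) = 0.50902, so dip δ = arctan(0.50902) = 26.98°.
True thickness = vertical thickness × cos δ = 54 × cos 26.98° = 48.1 m.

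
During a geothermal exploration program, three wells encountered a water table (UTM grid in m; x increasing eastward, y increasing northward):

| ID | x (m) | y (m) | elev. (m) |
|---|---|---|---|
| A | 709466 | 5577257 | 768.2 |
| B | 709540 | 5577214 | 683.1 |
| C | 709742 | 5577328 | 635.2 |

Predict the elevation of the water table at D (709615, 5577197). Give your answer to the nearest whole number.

Let the plane be z = a·x + b·y + c.
B−A: 74a − 43b = −85.1;  C−A: 276a + 71b = −133.
Solving gives a = −0.68689989, b = 0.79696297.
Then c = 768.2 − a·709466 − b·5577257 = −3956766.99.
At (709615, 5577197): z = −487434.5 + 4444819.5 − 3956766.99 = 618.0 m.

618 m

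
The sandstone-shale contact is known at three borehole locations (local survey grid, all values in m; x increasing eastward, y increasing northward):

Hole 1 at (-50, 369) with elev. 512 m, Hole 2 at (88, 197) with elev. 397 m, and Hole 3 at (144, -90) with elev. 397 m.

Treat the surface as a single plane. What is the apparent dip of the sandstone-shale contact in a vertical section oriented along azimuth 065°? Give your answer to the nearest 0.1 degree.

47.4°

Let the plane be z = a·x + b·y + c.
Hole 2−Hole 1: 138a − 172b = −115;  Hole 3−Hole 1: 194a − 459b = −115.
Solving gives a = −1.10112, b = −0.21485.
Unit vector along 065° is (sin 65°, cos 65°) = (0.9063, 0.4226).
Slope in that direction = a·(0.9063) + b·(0.4226) = −1.08876.
Apparent dip = arctan|1.08876| = 47.4° (true dip is 48.3°, so apparent ≤ true as expected).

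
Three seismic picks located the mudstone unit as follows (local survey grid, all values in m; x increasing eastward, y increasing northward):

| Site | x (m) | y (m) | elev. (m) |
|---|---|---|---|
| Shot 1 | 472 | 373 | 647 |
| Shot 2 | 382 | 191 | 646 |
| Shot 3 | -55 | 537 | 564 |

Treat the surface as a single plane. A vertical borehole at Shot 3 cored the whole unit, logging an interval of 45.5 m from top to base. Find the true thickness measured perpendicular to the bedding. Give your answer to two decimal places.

Two edge vectors: Shot 1→Shot 2 = (-90, -182, -1), Shot 1→Shot 3 = (-527, 164, -83).
Normal n = (Shot 1→Shot 2) × (Shot 1→Shot 3) = (15270, -6943, -110674).
So ∂z/∂x = −n_x/n_z = 0.13797 and ∂z/∂y = −n_y/n_z = −0.06273.
|∇z| = √(a²+b²) = 0.15157, so dip δ = arctan(0.15157) = 8.62°.
True thickness = vertical thickness × cos δ = 45.5 × cos 8.62° = 44.99 m.

44.99 m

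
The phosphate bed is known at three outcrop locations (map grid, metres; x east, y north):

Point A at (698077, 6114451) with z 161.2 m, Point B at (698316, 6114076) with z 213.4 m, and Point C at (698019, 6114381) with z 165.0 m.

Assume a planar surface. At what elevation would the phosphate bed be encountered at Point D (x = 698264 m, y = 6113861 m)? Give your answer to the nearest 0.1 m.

Let the plane be z = a·x + b·y + c.
Point B−Point A: 239a − 375b = 52.2;  Point C−Point A: −58a − 70b = 3.8.
Solving gives a = 0.057926195, b = −0.102281705.
Then c = 161.2 − a·698077 − b·6114451 = 585120.73.
At (698264, 6113861): z = 40447.8 − 625336.1 + 585120.73 = 232.4 m.

232.4 m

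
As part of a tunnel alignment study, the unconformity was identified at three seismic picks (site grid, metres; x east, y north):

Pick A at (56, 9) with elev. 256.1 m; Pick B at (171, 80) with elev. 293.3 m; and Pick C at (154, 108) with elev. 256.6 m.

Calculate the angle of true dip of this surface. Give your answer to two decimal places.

49.13°

Two edge vectors: Pick A→Pick B = (115, 71, 37.2), Pick A→Pick C = (98, 99, 0.5).
Normal n = (Pick A→Pick B) × (Pick A→Pick C) = (-3647.3, 3588.1, 4427).
So ∂z/∂x = −n_x/n_z = 0.82388 and ∂z/∂y = −n_y/n_z = −0.81050.
Gradient magnitude |∇z| = √(a² + b²) = √(0.67877 + 0.65692) = 1.15572.
True dip = arctan(1.15572) = 49.13°, dipping toward NW (azimuth ≈ 315°).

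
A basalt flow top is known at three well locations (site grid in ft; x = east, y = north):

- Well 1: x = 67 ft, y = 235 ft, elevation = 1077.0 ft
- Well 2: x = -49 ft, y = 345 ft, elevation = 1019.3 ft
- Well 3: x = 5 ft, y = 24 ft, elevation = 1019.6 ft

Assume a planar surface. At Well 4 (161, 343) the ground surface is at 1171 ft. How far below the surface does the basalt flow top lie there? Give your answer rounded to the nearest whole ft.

Two edge vectors: Well 1→Well 2 = (-116, 110, -57.7), Well 1→Well 3 = (-62, -211, -57.4).
Normal n = (Well 1→Well 2) × (Well 1→Well 3) = (-18488.7, -3081, 31296).
So ∂z/∂x = −n_x/n_z = 0.59077 and ∂z/∂y = −n_y/n_z = 0.09845.
Intercept c from Well 1: 1077 − 39.58 − 23.14 = 1014.28.
At (161, 343): z_contact = 95.1 + 33.8 + 1014.28 = 1143.2 ft.
Depth below ground = 1171 − 1143.2 = 28 ft.

28 ft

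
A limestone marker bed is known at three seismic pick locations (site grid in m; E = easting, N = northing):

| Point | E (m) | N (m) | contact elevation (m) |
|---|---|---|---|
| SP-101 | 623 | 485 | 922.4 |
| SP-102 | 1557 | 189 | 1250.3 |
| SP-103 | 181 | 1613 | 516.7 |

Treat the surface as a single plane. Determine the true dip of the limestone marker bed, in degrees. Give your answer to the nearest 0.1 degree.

20.4°

Two edge vectors: SP-101→SP-102 = (934, -296, 327.9), SP-101→SP-103 = (-442, 1128, -405.7).
Normal n = (SP-101→SP-102) × (SP-101→SP-103) = (-249784, 233992, 922720).
So ∂z/∂E = −n_x/n_z = 0.27070 and ∂z/∂N = −n_y/n_z = −0.25359.
Gradient magnitude |∇z| = √(a² + b²) = √(0.07328 + 0.06431) = 0.37093.
True dip = arctan(0.37093) = 20.4°, dipping toward NW (azimuth ≈ 313°).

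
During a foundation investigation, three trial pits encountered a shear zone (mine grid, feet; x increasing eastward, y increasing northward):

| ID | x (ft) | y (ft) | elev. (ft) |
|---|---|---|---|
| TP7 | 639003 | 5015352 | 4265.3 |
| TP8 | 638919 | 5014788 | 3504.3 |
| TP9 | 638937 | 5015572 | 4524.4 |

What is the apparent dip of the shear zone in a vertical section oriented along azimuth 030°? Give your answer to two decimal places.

Let the plane be z = a·x + b·y + c.
TP8−TP7: −84a − 564b = −761;  TP9−TP7: −66a + 220b = 259.1.
Solving gives a = 0.38216, b = 1.29237.
Unit vector along 030° is (sin 30°, cos 30°) = (0.5000, 0.8660).
Slope in that direction = a·(0.5000) + b·(0.8660) = 1.31031.
Apparent dip = arctan|1.31031| = 52.65° (true dip is 53.4°, so apparent ≤ true as expected).

52.65°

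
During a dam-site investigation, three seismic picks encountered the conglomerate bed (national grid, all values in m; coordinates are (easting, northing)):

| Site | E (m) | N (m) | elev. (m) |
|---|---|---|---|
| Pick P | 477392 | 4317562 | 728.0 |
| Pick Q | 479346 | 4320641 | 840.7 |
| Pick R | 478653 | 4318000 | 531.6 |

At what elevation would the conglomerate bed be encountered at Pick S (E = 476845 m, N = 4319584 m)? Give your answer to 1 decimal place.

1197.5 m

Two edge vectors: Pick P→Pick Q = (1954, 3079, 112.7), Pick P→Pick R = (1261, 438, -196.4).
Normal n = (Pick P→Pick Q) × (Pick P→Pick R) = (-654078.2, 525880.3, -3026767).
So ∂z/∂E = −n_x/n_z = −0.216097969 and ∂z/∂N = −n_y/n_z = 0.173743238.
Intercept c from Pick P: 728 + 103163.44 − 750147.20 = −646255.76.
At (476845, 4319584): z = −103045.2 + 750498.5 − 646255.76 = 1197.5 m.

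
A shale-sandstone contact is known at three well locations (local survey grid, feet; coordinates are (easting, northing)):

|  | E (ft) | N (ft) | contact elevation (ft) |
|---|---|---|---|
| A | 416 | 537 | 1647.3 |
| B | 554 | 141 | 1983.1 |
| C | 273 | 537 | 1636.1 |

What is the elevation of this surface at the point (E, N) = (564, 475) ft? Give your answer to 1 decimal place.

1709.8 ft

Two edge vectors: A→B = (138, -396, 335.8), A→C = (-143, 0, -11.2).
Normal n = (A→B) × (A→C) = (4435.2, -46473.8, -56628).
So ∂z/∂E = −n_x/n_z = 0.07832 and ∂z/∂N = −n_y/n_z = −0.82069.
Intercept c from A: 1647.3 − 32.58 + 440.71 = 2055.43.
At (564, 475): z = 44.2 − 389.8 + 2055.43 = 1709.8 ft.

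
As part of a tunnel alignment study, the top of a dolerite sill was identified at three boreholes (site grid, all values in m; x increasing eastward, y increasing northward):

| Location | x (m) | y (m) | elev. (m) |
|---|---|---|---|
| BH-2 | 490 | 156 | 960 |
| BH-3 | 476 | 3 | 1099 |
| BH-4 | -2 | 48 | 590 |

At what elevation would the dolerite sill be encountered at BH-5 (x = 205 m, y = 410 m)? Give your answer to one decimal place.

Let the plane be z = a·x + b·y + c.
BH-3−BH-2: −14a − 153b = 139;  BH-4−BH-2: −492a − 108b = −370.
Solving gives a = 0.97096, b = −0.99734.
Then c = 960 − a·490 − b·156 = 639.81.
At (205, 410): z = 199.0 − 408.9 + 639.81 = 430.0 m.

430.0 m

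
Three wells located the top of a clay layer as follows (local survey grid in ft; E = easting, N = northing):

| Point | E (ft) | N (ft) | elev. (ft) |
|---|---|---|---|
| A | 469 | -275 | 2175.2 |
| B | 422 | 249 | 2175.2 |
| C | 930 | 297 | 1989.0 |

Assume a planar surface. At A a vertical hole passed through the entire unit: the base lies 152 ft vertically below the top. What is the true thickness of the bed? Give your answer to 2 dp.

Two edge vectors: A→B = (-47, 524, 0), A→C = (461, 572, -186.2).
Normal n = (A→B) × (A→C) = (-97568.8, -8751.4, -268448).
So ∂z/∂E = −n_x/n_z = −0.36346 and ∂z/∂N = −n_y/n_z = −0.03260.
|∇z| = √(a²+b²) = 0.36491, so dip δ = arctan(0.36491) = 20.05°.
True thickness = vertical thickness × cos δ = 152 × cos 20.05° = 142.79 ft.

142.79 ft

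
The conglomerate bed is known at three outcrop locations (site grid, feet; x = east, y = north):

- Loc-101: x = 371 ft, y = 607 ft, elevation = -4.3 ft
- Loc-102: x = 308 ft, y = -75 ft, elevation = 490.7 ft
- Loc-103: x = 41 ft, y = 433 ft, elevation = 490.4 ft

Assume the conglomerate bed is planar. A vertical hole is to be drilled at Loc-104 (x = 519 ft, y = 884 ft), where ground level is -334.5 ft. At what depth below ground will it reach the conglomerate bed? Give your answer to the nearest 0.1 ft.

Two edge vectors: Loc-101→Loc-102 = (-63, -682, 495), Loc-101→Loc-103 = (-330, -174, 494.7).
Normal n = (Loc-101→Loc-102) × (Loc-101→Loc-103) = (-251255.4, -132183.9, -214098).
So ∂z/∂x = −n_x/n_z = −1.17355 and ∂z/∂y = −n_y/n_z = −0.61740.
Intercept c from Loc-101: -4.3 + 435.39 + 374.76 = 805.85.
At (519, 884): z_contact = −609.07 − 545.78 + 805.85 = -349.01 ft.
Depth below ground = -334.5 − (-349.01) = 14.5 ft.

14.5 ft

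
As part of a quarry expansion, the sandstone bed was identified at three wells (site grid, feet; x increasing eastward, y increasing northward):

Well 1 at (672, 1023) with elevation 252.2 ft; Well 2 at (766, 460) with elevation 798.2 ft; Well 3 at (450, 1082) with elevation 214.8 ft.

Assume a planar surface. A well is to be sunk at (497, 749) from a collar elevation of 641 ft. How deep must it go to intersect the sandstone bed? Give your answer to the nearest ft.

Let the plane be z = a·x + b·y + c.
Well 2−Well 1: 94a − 563b = 546;  Well 3−Well 1: −222a + 59b = −37.4.
Solving gives a = −0.09342, b = −0.98540.
Then c = 252.2 − a·672 − b·1023 = 1323.04.
At (497, 749): z_contact = −46.4 − 738.1 + 1323.04 = 538.5 ft.
Depth below ground = 641 − 538.5 = 102 ft.

102 ft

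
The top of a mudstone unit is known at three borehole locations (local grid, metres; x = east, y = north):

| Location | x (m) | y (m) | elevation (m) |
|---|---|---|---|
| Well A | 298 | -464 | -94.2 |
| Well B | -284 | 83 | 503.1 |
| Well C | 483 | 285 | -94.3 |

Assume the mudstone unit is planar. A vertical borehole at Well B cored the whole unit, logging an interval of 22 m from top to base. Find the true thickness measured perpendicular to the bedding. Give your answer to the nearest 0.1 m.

16.7 m

Two edge vectors: Well A→Well B = (-582, 547, 597.3), Well A→Well C = (185, 749, -0.1).
Normal n = (Well A→Well B) × (Well A→Well C) = (-447432.4, 110442.3, -537113).
So ∂z/∂x = −n_x/n_z = −0.83303 and ∂z/∂y = −n_y/n_z = 0.20562.
|∇z| = √(a²+b²) = 0.85803, so dip δ = arctan(0.85803) = 40.63°.
True thickness = vertical thickness × cos δ = 22 × cos 40.63° = 16.7 m.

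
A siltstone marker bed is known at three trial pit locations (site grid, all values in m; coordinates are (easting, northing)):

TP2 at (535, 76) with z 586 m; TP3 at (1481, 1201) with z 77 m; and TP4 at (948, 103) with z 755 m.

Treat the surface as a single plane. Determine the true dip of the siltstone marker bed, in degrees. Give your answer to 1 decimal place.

43.9°

Let the plane be z = a·E + b·N + c.
TP3−TP2: 946a + 1125b = −509;  TP4−TP2: 413a + 27b = 169.
Solving gives a = 0.46430, b = −0.84287.
Gradient magnitude |∇z| = √(a² + b²) = √(0.21558 + 0.71043) = 0.96230.
True dip = arctan(0.96230) = 43.9°, dipping toward NNW (azimuth ≈ 331°).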